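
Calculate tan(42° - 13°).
tan(42° - 13°) = (tan 42° - tan 13°)/(1 + tan 42° tan 13°) = 0.5543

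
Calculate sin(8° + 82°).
sin(8° + 82°) = sin 8° cos 82° + cos 8° sin 82° = 1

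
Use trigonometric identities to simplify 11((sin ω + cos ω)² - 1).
11((sin ω + cos ω)² - 1) = 11(sin(2ω)) (using Pythagorean + double angle)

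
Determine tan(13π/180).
tan(13π/180) = 0.2309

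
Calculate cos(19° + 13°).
cos(19° + 13°) = cos 19° cos 13° - sin 19° sin 13° = 0.848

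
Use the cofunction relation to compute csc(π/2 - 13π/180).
csc(π/2 - 13π/180) = sec(13π/180) = 1.026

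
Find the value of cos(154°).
cos(154°) = -0.8988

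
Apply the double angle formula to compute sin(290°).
sin(290°) = 2 sin 145° cos 145° = -0.9397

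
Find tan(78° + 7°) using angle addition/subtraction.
tan(78° + 7°) = (tan 78° + tan 7°)/(1 - tan 78° tan 7°) = 11.43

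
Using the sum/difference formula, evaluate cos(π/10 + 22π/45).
cos(π/10 + 22π/45) = cos π/10 cos 22π/45 - sin π/10 sin 22π/45 = -0.2756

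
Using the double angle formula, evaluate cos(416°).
cos(416°) = cos²208° - sin²208° = 0.5592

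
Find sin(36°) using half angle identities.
sin(36°) = √((1 - cos 72°)/2) = 0.5878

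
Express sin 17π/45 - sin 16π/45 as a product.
sin 17π/45 - sin 16π/45 = 2 cos(11π/30) sin(π/90)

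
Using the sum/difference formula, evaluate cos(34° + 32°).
cos(34° + 32°) = cos 34° cos 32° - sin 34° sin 32° = 0.4067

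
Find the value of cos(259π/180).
cos(259π/180) = -0.1908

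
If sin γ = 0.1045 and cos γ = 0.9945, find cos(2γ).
cos(2γ) = cos²γ - sin²γ = 0.9781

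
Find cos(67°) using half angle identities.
cos(67°) = √((1 + cos 134°)/2) = 0.3907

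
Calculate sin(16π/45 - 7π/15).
sin(16π/45 - 7π/15) = sin 16π/45 cos 7π/15 - cos 16π/45 sin 7π/15 = -0.342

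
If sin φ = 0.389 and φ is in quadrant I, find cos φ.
cos φ = 0.9212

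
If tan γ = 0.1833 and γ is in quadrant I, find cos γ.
cos γ = 0.9836 (using tan²γ + 1 = sec²γ)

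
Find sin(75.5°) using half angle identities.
sin(75.5°) = √((1 - cos 151°)/2) = 0.9681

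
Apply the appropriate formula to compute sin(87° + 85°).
sin(87° + 85°) = sin 87° cos 85° + cos 87° sin 85° = 0.1392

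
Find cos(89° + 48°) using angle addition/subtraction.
cos(89° + 48°) = cos 89° cos 48° - sin 89° sin 48° = -0.7314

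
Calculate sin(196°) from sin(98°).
sin(196°) = 2 sin 98° cos 98° = -0.2756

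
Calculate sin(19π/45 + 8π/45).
sin(19π/45 + 8π/45) = sin 19π/45 cos 8π/45 + cos 19π/45 sin 8π/45 = 0.9511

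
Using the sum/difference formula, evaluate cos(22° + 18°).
cos(22° + 18°) = cos 22° cos 18° - sin 22° sin 18° = 0.766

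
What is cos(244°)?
cos(244°) = -0.4384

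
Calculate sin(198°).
sin(198°) = -0.309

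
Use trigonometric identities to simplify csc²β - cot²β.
csc²β - cot²β = 1 (using Pythagorean identity)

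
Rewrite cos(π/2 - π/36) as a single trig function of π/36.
cos(π/2 - π/36) = sin(π/36)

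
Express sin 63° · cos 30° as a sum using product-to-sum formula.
sin 63° cos 30° = (1/2)[sin(63°+30°) + sin(63°-30°)]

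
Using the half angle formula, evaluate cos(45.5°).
cos(45.5°) = √((1 + cos 91°)/2) = 0.7009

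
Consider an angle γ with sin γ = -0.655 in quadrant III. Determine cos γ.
cos γ = ±√(1 - sin²γ) = -0.7556 (negative in QIII)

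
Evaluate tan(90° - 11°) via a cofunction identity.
tan(90° - 11°) = cot(11°) = 5.145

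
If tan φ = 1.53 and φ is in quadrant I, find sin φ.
sin φ = 0.8371 (using tan²φ + 1 = sec²φ)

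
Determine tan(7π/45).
tan(7π/45) = 0.5317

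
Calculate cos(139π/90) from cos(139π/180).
cos(139π/90) = 1 - 2sin²139π/180 = 0.1392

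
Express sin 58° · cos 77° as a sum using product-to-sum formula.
sin 58° cos 77° = (1/2)[sin(58°+77°) + sin(58°-77°)]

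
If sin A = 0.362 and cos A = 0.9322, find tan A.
tan A = sin A / cos A = 0.3883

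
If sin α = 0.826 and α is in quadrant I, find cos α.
cos α = 0.5637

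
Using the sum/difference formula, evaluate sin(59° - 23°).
sin(59° - 23°) = sin 59° cos 23° - cos 59° sin 23° = 0.5878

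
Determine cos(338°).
cos(338°) = 0.9272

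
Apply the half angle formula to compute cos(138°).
cos(138°) = -√((1 + cos 276°)/2) = -0.7431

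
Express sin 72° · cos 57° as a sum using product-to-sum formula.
sin 72° cos 57° = (1/2)[sin(72°+57°) + sin(72°-57°)]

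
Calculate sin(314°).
sin(314°) = -0.7193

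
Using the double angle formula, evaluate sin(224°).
sin(224°) = 2 sin 112° cos 112° = -0.6947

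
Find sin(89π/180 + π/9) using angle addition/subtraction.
sin(89π/180 + π/9) = sin 89π/180 cos π/9 + cos 89π/180 sin π/9 = 0.9455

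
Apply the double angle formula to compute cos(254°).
cos(254°) = cos²127° - sin²127° = -0.2756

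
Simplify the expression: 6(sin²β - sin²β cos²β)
6(sin²β - sin²β cos²β) = 6(sin⁴β) (using Factoring)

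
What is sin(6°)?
sin(6°) = 0.1045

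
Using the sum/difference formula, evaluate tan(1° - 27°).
tan(1° - 27°) = (tan 1° - tan 27°)/(1 + tan 1° tan 27°) = -0.4877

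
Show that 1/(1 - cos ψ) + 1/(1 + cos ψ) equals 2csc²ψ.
LHS = [(1 + cos ψ) + (1 - cos ψ)] / [(1 - cos ψ)(1 + cos ψ)] = 2/(1 - cos²ψ) = 2/sin²ψ = 2csc²ψ = RHS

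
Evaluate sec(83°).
sec(83°) = 8.206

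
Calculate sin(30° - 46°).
sin(30° - 46°) = sin 30° cos 46° - cos 30° sin 46° = -0.2756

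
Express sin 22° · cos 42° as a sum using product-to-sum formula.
sin 22° cos 42° = (1/2)[sin(22°+42°) + sin(22°-42°)]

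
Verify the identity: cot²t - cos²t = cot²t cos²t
LHS = cos²t/sin²t - cos²t = cos²t(1/sin²t - 1) = cos²t · (1 - sin²t)/sin²t = cos²t · cos²t/sin²t = cos²t · cot²t = RHS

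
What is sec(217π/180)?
sec(217π/180) = -1.252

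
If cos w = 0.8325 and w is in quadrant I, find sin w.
sin w = 0.554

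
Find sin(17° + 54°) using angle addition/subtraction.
sin(17° + 54°) = sin 17° cos 54° + cos 17° sin 54° = 0.9455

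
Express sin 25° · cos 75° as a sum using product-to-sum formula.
sin 25° cos 75° = (1/2)[sin(25°+75°) + sin(25°-75°)]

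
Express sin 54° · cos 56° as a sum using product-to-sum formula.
sin 54° cos 56° = (1/2)[sin(54°+56°) + sin(54°-56°)]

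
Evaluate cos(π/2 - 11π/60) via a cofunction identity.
cos(π/2 - 11π/60) = sin(11π/60) = 0.5446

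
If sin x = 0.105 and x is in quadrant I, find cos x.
cos x = 0.9945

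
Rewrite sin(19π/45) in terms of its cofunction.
sin(19π/45) = cos(π/2 - 19π/45) = cos(7π/90)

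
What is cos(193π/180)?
cos(193π/180) = -0.9744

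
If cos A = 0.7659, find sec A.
sec A = 1/cos A = 1.306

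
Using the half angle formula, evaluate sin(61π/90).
sin(61π/90) = √((1 - cos 61π/45)/2) = 0.848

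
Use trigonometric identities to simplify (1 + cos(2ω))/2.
(1 + cos(2ω))/2 = cos²ω (using Power reduction)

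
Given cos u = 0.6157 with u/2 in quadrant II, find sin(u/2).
sin(u/2) = ±√((1 - cos u)/2); positive since u/2 ∈ QII, so sin(u/2) = 0.4383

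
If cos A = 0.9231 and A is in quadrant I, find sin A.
sin A = 0.3846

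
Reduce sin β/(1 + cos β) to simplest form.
sin β/(1 + cos β) = tan(β/2) (using Half angle)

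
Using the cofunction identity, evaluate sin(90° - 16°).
sin(90° - 16°) = cos(16°) = 0.9613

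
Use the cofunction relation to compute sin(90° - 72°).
sin(90° - 72°) = cos(72°) = 0.309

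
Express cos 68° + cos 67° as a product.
cos 68° + cos 67° = 2 cos(67.5°) cos(0.5°)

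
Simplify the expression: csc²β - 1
csc²β - 1 = cot²β (using Pythagorean identity)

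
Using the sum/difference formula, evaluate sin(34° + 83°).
sin(34° + 83°) = sin 34° cos 83° + cos 34° sin 83° = 0.891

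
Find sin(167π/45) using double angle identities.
sin(167π/45) = 2 sin 167π/90 cos 167π/90 = -0.788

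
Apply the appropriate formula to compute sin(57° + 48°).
sin(57° + 48°) = sin 57° cos 48° + cos 57° sin 48° = (√6+√2)/4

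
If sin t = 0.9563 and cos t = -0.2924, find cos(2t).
cos(2t) = cos²t - sin²t = -0.829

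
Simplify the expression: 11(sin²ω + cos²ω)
11(sin²ω + cos²ω) = 11 (using Pythagorean identity)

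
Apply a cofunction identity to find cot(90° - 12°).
cot(90° - 12°) = tan(12°) = 0.2126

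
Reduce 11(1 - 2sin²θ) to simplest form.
11(1 - 2sin²θ) = 11(cos(2θ)) (using Double angle)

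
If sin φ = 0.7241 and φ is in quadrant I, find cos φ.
cos φ = 0.6897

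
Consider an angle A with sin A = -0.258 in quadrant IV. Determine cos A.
cos A = √(1 - sin²A) = 0.9661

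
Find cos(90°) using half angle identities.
cos(90°) = √((1 + cos 180°)/2) = 0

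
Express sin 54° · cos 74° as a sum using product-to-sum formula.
sin 54° cos 74° = (1/2)[sin(54°+74°) + sin(54°-74°)]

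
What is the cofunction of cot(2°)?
cot(2°) = tan(90° - 2°) = tan(88°)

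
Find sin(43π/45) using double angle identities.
sin(43π/45) = 2 sin 43π/90 cos 43π/90 = 0.1392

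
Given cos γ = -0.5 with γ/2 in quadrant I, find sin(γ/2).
sin(γ/2) = ±√((1 - cos γ)/2); positive since γ/2 ∈ QI, so sin(γ/2) = √3/2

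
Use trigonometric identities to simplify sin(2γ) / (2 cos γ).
sin(2γ) / (2 cos γ) = sin γ (using Double angle)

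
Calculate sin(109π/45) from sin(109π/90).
sin(109π/45) = 2 sin 109π/90 cos 109π/90 = 0.9703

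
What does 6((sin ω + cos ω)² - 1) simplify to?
6((sin ω + cos ω)² - 1) = 6(sin(2ω)) (using Pythagorean + double angle)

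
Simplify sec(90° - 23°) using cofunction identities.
sec(90° - 23°) = csc(23°)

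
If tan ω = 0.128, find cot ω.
cot ω = 1/tan ω = 7.812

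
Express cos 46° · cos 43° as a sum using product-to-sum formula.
cos 46° cos 43° = (1/2)[cos(46°-43°) + cos(46°+43°)]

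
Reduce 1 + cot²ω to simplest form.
1 + cot²ω = csc²ω (using Pythagorean identity)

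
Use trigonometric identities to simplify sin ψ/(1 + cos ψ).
sin ψ/(1 + cos ψ) = tan(ψ/2) (using Half angle)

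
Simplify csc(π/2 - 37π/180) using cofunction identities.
csc(π/2 - 37π/180) = sec(37π/180)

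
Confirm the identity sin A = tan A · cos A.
RHS = (sin A/cos A) · cos A = sin A = LHS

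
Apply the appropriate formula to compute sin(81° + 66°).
sin(81° + 66°) = sin 81° cos 66° + cos 81° sin 66° = 0.5446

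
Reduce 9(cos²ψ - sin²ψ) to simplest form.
9(cos²ψ - sin²ψ) = 9(cos(2ψ)) (using Double angle)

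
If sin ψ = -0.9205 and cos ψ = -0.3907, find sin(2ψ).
sin(2ψ) = 2 sin ψ cos ψ = 0.7193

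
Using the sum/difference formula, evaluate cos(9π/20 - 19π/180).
cos(9π/20 - 19π/180) = cos 9π/20 cos 19π/180 + sin 9π/20 sin 19π/180 = 0.4695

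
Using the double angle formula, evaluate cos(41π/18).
cos(41π/18) = cos²41π/36 - sin²41π/36 = 0.6428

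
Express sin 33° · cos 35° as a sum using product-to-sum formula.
sin 33° cos 35° = (1/2)[sin(33°+35°) + sin(33°-35°)]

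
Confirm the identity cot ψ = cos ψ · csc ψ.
RHS = cos ψ · (1/sin ψ) = cos ψ/sin ψ = cot ψ = LHS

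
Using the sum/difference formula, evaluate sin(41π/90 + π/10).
sin(41π/90 + π/10) = sin 41π/90 cos π/10 + cos 41π/90 sin π/10 = 0.9848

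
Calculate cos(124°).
cos(124°) = -0.5592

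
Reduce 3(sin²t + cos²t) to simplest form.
3(sin²t + cos²t) = 3 (using Pythagorean identity)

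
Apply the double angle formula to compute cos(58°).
cos(58°) = cos²29° - sin²29° = 0.5299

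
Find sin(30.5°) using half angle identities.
sin(30.5°) = √((1 - cos 61°)/2) = 0.5075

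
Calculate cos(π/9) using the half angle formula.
cos(π/9) = √((1 + cos 2π/9)/2) = 0.9397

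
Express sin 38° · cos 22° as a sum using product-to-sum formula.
sin 38° cos 22° = (1/2)[sin(38°+22°) + sin(38°-22°)]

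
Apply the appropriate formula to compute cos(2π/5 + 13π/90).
cos(2π/5 + 13π/90) = cos 2π/5 cos 13π/90 - sin 2π/5 sin 13π/90 = -0.1392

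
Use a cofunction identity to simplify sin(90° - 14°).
sin(90° - 14°) = cos(14°)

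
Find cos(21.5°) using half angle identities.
cos(21.5°) = √((1 + cos 43°)/2) = 0.9304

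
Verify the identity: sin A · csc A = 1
LHS = sin A · (1/sin A) = 1 = RHS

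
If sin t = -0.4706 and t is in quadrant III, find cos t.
cos t = -0.8823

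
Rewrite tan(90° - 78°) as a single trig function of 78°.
tan(90° - 78°) = cot(78°)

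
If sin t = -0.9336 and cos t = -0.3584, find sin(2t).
sin(2t) = 2 sin t cos t = 0.6692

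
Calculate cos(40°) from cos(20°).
cos(40°) = cos²20° - sin²20° = 0.766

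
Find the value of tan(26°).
tan(26°) = 0.4877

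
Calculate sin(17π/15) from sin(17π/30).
sin(17π/15) = 2 sin 17π/30 cos 17π/30 = -0.4067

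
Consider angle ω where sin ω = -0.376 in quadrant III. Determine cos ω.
cos ω = ±√(1 - sin²ω) = -0.9266 (negative in QIII)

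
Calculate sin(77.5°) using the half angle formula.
sin(77.5°) = √((1 - cos 155°)/2) = 0.9763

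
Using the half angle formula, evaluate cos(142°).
cos(142°) = -√((1 + cos 284°)/2) = -0.788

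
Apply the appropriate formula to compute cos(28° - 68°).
cos(28° - 68°) = cos 28° cos 68° + sin 28° sin 68° = 0.766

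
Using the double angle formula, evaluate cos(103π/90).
cos(103π/90) = cos²103π/180 - sin²103π/180 = -0.8988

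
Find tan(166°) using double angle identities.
tan(166°) = 2 tan 83° / (1 - tan²83°) = -0.2493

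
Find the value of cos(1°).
cos(1°) = 0.9998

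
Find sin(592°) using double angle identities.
sin(592°) = 2 sin 296° cos 296° = -0.788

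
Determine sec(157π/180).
sec(157π/180) = -1.086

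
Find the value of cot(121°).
cot(121°) = -0.6009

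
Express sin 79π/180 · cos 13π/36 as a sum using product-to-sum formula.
sin 79π/180 cos 13π/36 = (1/2)[sin(79π/180+13π/36) + sin(79π/180-13π/36)]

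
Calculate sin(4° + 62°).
sin(4° + 62°) = sin 4° cos 62° + cos 4° sin 62° = 0.9135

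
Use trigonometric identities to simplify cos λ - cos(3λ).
cos λ - cos(3λ) = 2 sin(2λ) sin λ (using Sum-to-product)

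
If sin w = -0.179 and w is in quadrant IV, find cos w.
cos w = 0.9838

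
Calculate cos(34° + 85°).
cos(34° + 85°) = cos 34° cos 85° - sin 34° sin 85° = -0.4848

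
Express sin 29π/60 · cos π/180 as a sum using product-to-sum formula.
sin 29π/60 cos π/180 = (1/2)[sin(29π/60+π/180) + sin(29π/60-π/180)]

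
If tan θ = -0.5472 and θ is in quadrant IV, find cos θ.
cos θ = 0.8773 (using tan²θ + 1 = sec²θ)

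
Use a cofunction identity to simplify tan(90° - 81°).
tan(90° - 81°) = cot(81°)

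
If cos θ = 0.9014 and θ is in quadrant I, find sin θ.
sin θ = 0.433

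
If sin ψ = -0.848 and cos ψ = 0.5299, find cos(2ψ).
cos(2ψ) = cos²ψ - sin²ψ = -0.4383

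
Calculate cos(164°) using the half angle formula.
cos(164°) = -√((1 + cos 328°)/2) = -0.9613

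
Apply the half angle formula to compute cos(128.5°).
cos(128.5°) = -√((1 + cos 257°)/2) = -0.6225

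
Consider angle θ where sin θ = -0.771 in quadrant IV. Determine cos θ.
cos θ = √(1 - sin²θ) = 0.6368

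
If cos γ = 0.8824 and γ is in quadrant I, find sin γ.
sin γ = 0.4705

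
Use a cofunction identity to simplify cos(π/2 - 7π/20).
cos(π/2 - 7π/20) = sin(7π/20)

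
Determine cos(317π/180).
cos(317π/180) = 0.7314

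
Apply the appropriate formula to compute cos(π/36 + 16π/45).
cos(π/36 + 16π/45) = cos π/36 cos 16π/45 - sin π/36 sin 16π/45 = 0.3584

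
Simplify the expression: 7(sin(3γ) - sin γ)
7(sin(3γ) - sin γ) = 7(2 cos(2γ) sin γ) (using Sum-to-product)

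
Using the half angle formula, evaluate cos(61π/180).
cos(61π/180) = √((1 + cos 61π/90)/2) = 0.4848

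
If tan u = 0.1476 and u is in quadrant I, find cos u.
cos u = 0.9893 (using tan²u + 1 = sec²u)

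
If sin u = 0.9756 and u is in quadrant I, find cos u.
cos u = 0.2196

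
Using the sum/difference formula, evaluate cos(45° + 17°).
cos(45° + 17°) = cos 45° cos 17° - sin 45° sin 17° = 0.4695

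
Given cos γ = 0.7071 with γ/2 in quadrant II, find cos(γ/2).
cos(γ/2) = ±√((1 + cos γ)/2); negative since γ/2 ∈ QII, so cos(γ/2) = -0.9239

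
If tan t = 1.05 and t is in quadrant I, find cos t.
cos t = 0.6897 (using tan²t + 1 = sec²t)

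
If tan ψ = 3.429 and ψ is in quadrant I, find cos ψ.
cos ψ = 0.28 (using tan²ψ + 1 = sec²ψ)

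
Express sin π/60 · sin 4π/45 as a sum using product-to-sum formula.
sin π/60 sin 4π/45 = (1/2)[cos(π/60-4π/45) - cos(π/60+4π/45)]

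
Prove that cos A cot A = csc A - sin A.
RHS = 1/sin A - sin A = (1 - sin²A)/sin A = cos²A/sin A = cos A · (cos A/sin A) = cos A cot A = LHS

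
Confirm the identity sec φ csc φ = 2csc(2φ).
RHS = 2/sin(2φ) = 2/(2 sin φ cos φ) = 1/(sin φ cos φ) = (1/cos φ)(1/sin φ) = sec φ csc φ = LHS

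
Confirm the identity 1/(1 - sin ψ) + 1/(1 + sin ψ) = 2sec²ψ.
LHS = [(1 + sin ψ) + (1 - sin ψ)] / [(1 - sin ψ)(1 + sin ψ)] = 2/(1 - sin²ψ) = 2/cos²ψ = 2sec²ψ = RHS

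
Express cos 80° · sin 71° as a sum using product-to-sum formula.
cos 80° sin 71° = (1/2)[sin(80°+71°) - sin(80°-71°)]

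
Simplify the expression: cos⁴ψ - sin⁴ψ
cos⁴ψ - sin⁴ψ = cos(2ψ) (using Factoring + double angle)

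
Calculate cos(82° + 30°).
cos(82° + 30°) = cos 82° cos 30° - sin 82° sin 30° = -0.3746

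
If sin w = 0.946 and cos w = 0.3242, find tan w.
tan w = sin w / cos w = 2.918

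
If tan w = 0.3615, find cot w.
cot w = 1/tan w = 2.766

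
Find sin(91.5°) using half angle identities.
sin(91.5°) = √((1 - cos 183°)/2) = 0.9997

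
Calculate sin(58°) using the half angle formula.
sin(58°) = √((1 - cos 116°)/2) = 0.848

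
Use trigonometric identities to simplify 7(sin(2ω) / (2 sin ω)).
7(sin(2ω) / (2 sin ω)) = 7(cos ω) (using Double angle)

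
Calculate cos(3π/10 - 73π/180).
cos(3π/10 - 73π/180) = cos 3π/10 cos 73π/180 + sin 3π/10 sin 73π/180 = 0.9455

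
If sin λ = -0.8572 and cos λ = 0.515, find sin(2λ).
sin(2λ) = 2 sin λ cos λ = -0.8829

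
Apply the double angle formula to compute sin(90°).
sin(90°) = 2 sin 45° cos 45° = 1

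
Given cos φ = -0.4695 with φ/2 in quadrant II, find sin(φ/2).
sin(φ/2) = ±√((1 - cos φ)/2); positive since φ/2 ∈ QII, so sin(φ/2) = 0.8572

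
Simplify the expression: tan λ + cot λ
tan λ + cot λ = sec λ csc λ (using Quotient identities)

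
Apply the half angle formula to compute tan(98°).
tan(98°) = sin 196° / (1 + cos 196°) = -7.115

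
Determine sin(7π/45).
sin(7π/45) = 0.4695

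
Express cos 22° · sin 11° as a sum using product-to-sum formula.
cos 22° sin 11° = (1/2)[sin(22°+11°) - sin(22°-11°)]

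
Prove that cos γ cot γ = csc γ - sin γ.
RHS = 1/sin γ - sin γ = (1 - sin²γ)/sin γ = cos²γ/sin γ = cos γ · (cos γ/sin γ) = cos γ cot γ = LHS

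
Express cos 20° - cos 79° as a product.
cos 20° - cos 79° = -2 sin(49.5°) sin(-29.5°)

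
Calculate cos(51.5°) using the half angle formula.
cos(51.5°) = √((1 + cos 103°)/2) = 0.6225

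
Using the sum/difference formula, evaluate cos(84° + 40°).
cos(84° + 40°) = cos 84° cos 40° - sin 84° sin 40° = -0.5592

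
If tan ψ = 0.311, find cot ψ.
cot ψ = 1/tan ψ = 3.215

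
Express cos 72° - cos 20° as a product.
cos 72° - cos 20° = -2 sin(46°) sin(26°)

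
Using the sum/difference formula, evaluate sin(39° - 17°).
sin(39° - 17°) = sin 39° cos 17° - cos 39° sin 17° = 0.3746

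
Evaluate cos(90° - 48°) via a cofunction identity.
cos(90° - 48°) = sin(48°) = 0.7431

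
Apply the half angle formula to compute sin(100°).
sin(100°) = √((1 - cos 200°)/2) = 0.9848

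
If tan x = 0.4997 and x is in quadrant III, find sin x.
sin x = -0.447 (using tan²x + 1 = sec²x)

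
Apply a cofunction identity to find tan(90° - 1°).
tan(90° - 1°) = cot(1°) = 57.29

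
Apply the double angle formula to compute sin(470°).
sin(470°) = 2 sin 235° cos 235° = 0.9397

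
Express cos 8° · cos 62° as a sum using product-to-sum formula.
cos 8° cos 62° = (1/2)[cos(8°-62°) + cos(8°+62°)]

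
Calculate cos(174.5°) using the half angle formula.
cos(174.5°) = -√((1 + cos 349°)/2) = -0.9954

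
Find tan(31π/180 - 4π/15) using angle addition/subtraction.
tan(31π/180 - 4π/15) = (tan 31π/180 - tan 4π/15)/(1 + tan 31π/180 tan 4π/15) = -0.3057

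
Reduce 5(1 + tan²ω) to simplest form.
5(1 + tan²ω) = 5(sec²ω) (using Pythagorean identity)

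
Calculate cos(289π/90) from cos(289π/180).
cos(289π/90) = cos²289π/180 - sin²289π/180 = -0.788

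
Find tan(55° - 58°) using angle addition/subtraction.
tan(55° - 58°) = (tan 55° - tan 58°)/(1 + tan 55° tan 58°) = -0.05241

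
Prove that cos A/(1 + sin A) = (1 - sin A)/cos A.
RHS = (1 - sin A)(1 + sin A) / (cos A(1 + sin A)) = (1 - sin²A) / (cos A(1 + sin A)) = cos²A / (cos A(1 + sin A)) = cos A/(1 + sin A) = LHS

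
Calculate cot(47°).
cot(47°) = 0.9325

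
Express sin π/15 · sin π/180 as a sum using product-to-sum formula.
sin π/15 sin π/180 = (1/2)[cos(π/15-π/180) - cos(π/15+π/180)]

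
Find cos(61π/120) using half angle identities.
cos(61π/120) = -√((1 + cos 61π/60)/2) = -0.02618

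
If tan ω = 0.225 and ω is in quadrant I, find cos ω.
cos ω = 0.9756 (using tan²ω + 1 = sec²ω)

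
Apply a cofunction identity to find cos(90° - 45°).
cos(90° - 45°) = sin(45°) = √2/2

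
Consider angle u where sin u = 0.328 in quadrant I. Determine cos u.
cos u = √(1 - sin²u) = 0.9447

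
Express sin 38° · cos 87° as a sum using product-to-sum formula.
sin 38° cos 87° = (1/2)[sin(38°+87°) + sin(38°-87°)]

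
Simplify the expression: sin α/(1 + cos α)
sin α/(1 + cos α) = tan(α/2) (using Half angle)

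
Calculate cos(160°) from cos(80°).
cos(160°) = cos²80° - sin²80° = -0.9397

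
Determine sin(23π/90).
sin(23π/90) = 0.7193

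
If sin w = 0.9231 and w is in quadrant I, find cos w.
cos w = 0.3846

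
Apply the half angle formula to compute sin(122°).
sin(122°) = √((1 - cos 244°)/2) = 0.848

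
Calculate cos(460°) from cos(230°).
cos(460°) = cos²230° - sin²230° = -0.1736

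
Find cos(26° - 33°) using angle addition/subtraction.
cos(26° - 33°) = cos 26° cos 33° + sin 26° sin 33° = 0.9925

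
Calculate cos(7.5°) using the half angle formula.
cos(7.5°) = √((1 + cos 15°)/2) = 0.9914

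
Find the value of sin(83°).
sin(83°) = 0.9925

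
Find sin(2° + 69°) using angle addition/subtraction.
sin(2° + 69°) = sin 2° cos 69° + cos 2° sin 69° = 0.9455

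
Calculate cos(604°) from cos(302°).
cos(604°) = cos²302° - sin²302° = -0.4384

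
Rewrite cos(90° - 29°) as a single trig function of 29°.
cos(90° - 29°) = sin(29°)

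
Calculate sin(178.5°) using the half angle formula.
sin(178.5°) = √((1 - cos 357°)/2) = 0.02618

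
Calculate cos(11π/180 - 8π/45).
cos(11π/180 - 8π/45) = cos 11π/180 cos 8π/45 + sin 11π/180 sin 8π/45 = 0.9336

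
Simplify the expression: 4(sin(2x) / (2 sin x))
4(sin(2x) / (2 sin x)) = 4(cos x) (using Double angle)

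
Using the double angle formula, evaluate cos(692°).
cos(692°) = cos²346° - sin²346° = 0.8829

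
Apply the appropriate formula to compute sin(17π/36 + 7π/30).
sin(17π/36 + 7π/30) = sin 17π/36 cos 7π/30 + cos 17π/36 sin 7π/30 = 0.7986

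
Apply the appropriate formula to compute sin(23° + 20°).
sin(23° + 20°) = sin 23° cos 20° + cos 23° sin 20° = 0.682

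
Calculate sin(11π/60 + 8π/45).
sin(11π/60 + 8π/45) = sin 11π/60 cos 8π/45 + cos 11π/60 sin 8π/45 = 0.9063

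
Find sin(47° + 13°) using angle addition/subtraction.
sin(47° + 13°) = sin 47° cos 13° + cos 47° sin 13° = √3/2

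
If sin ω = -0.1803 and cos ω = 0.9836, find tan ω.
tan ω = sin ω / cos ω = -0.1833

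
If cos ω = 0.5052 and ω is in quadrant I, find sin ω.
sin ω = 0.863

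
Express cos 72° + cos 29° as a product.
cos 72° + cos 29° = 2 cos(50.5°) cos(21.5°)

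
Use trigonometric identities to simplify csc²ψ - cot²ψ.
csc²ψ - cot²ψ = 1 (using Pythagorean identity)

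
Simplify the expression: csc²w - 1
csc²w - 1 = cot²w (using Pythagorean identity)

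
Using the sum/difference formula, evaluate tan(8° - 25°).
tan(8° - 25°) = (tan 8° - tan 25°)/(1 + tan 8° tan 25°) = -0.3057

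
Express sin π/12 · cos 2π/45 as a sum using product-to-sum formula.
sin π/12 cos 2π/45 = (1/2)[sin(π/12+2π/45) + sin(π/12-2π/45)]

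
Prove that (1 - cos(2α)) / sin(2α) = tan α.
LHS = 2sin²α / (2 sin α cos α) = sin α/cos α = tan α = RHS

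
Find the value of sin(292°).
sin(292°) = -0.9272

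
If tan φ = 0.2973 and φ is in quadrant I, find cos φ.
cos φ = 0.9585 (using tan²φ + 1 = sec²φ)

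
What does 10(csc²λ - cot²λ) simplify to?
10(csc²λ - cot²λ) = 10 (using Pythagorean identity)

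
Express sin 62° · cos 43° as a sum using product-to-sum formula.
sin 62° cos 43° = (1/2)[sin(62°+43°) + sin(62°-43°)]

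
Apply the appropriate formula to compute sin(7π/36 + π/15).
sin(7π/36 + π/15) = sin 7π/36 cos π/15 + cos 7π/36 sin π/15 = 0.7314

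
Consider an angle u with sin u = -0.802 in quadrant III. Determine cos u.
cos u = ±√(1 - sin²u) = -0.5973 (negative in QIII)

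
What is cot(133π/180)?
cot(133π/180) = -0.9325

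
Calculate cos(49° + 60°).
cos(49° + 60°) = cos 49° cos 60° - sin 49° sin 60° = -0.3256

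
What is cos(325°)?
cos(325°) = 0.8192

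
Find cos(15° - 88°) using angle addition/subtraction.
cos(15° - 88°) = cos 15° cos 88° + sin 15° sin 88° = 0.2924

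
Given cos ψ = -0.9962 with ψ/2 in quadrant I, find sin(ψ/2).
sin(ψ/2) = ±√((1 - cos ψ)/2); positive since ψ/2 ∈ QI, so sin(ψ/2) = 0.999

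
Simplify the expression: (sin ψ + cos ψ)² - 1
(sin ψ + cos ψ)² - 1 = sin(2ψ) (using Pythagorean + double angle)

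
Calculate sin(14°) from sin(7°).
sin(14°) = 2 sin 7° cos 7° = 0.2419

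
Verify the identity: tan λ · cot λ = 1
LHS = (sin λ/cos λ) · (cos λ/sin λ) = 1 = RHS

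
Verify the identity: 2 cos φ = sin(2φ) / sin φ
RHS = 2 sin φ cos φ / sin φ = 2 cos φ = LHS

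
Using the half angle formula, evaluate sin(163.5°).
sin(163.5°) = √((1 - cos 327°)/2) = 0.284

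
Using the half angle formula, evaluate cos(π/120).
cos(π/120) = √((1 + cos π/60)/2) = 0.9997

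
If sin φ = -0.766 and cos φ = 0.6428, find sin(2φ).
sin(2φ) = 2 sin φ cos φ = -0.9848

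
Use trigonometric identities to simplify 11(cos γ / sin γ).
11(cos γ / sin γ) = 11(cot γ) (using Quotient identity)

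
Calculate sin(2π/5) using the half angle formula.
sin(2π/5) = √((1 - cos 4π/5)/2) = 0.9511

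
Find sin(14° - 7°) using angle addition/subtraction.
sin(14° - 7°) = sin 14° cos 7° - cos 14° sin 7° = 0.1219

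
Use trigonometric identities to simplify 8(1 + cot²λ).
8(1 + cot²λ) = 8(csc²λ) (using Pythagorean identity)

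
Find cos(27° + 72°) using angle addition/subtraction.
cos(27° + 72°) = cos 27° cos 72° - sin 27° sin 72° = -0.1564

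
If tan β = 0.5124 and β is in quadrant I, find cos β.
cos β = 0.89 (using tan²β + 1 = sec²β)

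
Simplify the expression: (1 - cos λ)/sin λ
(1 - cos λ)/sin λ = tan(λ/2) (using Half angle)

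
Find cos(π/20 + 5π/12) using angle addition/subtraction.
cos(π/20 + 5π/12) = cos π/20 cos 5π/12 - sin π/20 sin 5π/12 = 0.1045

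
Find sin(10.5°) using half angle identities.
sin(10.5°) = √((1 - cos 21°)/2) = 0.1822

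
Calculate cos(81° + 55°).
cos(81° + 55°) = cos 81° cos 55° - sin 81° sin 55° = -0.7193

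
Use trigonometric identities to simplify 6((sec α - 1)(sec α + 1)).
6((sec α - 1)(sec α + 1)) = 6(tan²α) (using Diff. of squares)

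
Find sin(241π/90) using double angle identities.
sin(241π/90) = 2 sin 241π/180 cos 241π/180 = 0.848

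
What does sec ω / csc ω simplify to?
sec ω / csc ω = tan ω (using Reciprocal identities)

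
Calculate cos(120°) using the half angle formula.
cos(120°) = -√((1 + cos 240°)/2) = -1/2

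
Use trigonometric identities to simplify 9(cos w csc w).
9(cos w csc w) = 9(cot w) (using Reciprocal + quotient)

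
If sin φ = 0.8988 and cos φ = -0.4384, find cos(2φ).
cos(2φ) = cos²φ - sin²φ = -0.6156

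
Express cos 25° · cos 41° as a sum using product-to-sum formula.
cos 25° cos 41° = (1/2)[cos(25°-41°) + cos(25°+41°)]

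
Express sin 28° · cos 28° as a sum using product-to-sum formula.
sin 28° cos 28° = (1/2)[sin(28°+28°) + sin(28°-28°)]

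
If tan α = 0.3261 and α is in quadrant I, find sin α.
sin α = 0.31 (using tan²α + 1 = sec²α)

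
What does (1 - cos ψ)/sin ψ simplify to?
(1 - cos ψ)/sin ψ = tan(ψ/2) (using Half angle)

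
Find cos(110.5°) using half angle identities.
cos(110.5°) = -√((1 + cos 221°)/2) = -0.3502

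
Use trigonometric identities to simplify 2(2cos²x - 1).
2(2cos²x - 1) = 2(cos(2x)) (using Double angle)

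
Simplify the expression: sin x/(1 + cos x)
sin x/(1 + cos x) = tan(x/2) (using Half angle)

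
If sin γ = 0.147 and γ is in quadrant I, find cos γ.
cos γ = 0.9891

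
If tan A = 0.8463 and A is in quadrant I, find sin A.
sin A = 0.646 (using tan²A + 1 = sec²A)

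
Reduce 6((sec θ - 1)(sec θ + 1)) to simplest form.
6((sec θ - 1)(sec θ + 1)) = 6(tan²θ) (using Diff. of squares)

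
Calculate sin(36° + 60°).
sin(36° + 60°) = sin 36° cos 60° + cos 36° sin 60° = 0.9945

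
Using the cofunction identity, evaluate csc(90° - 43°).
csc(90° - 43°) = sec(43°) = 1.367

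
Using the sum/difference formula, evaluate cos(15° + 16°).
cos(15° + 16°) = cos 15° cos 16° - sin 15° sin 16° = 0.8572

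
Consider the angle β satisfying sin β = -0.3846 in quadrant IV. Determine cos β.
cos β = √(1 - sin²β) = 0.9231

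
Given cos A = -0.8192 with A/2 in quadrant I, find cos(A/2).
cos(A/2) = ±√((1 + cos A)/2); positive since A/2 ∈ QI, so cos(A/2) = 0.3007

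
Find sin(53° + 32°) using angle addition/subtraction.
sin(53° + 32°) = sin 53° cos 32° + cos 53° sin 32° = 0.9962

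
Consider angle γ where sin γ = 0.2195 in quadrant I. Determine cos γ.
cos γ = √(1 - sin²γ) = 0.9756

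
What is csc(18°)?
csc(18°) = 3.236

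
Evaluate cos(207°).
cos(207°) = -0.891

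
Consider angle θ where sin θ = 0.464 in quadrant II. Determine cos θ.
cos θ = ±√(1 - sin²θ) = -0.8858 (negative in QII)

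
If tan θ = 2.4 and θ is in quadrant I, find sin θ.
sin θ = 0.9231 (using tan²θ + 1 = sec²θ)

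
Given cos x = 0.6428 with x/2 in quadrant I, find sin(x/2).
sin(x/2) = ±√((1 - cos x)/2); positive since x/2 ∈ QI, so sin(x/2) = 0.4226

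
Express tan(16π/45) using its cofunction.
tan(16π/45) = cot(π/2 - 16π/45) = cot(13π/90)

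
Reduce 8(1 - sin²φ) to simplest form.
8(1 - sin²φ) = 8(cos²φ) (using Pythagorean identity)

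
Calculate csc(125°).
csc(125°) = 1.221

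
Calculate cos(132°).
cos(132°) = -0.6691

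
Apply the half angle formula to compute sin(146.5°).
sin(146.5°) = √((1 - cos 293°)/2) = 0.5519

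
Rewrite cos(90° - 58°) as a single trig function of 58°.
cos(90° - 58°) = sin(58°)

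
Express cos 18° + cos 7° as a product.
cos 18° + cos 7° = 2 cos(12.5°) cos(5.5°)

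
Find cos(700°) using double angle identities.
cos(700°) = cos²350° - sin²350° = 0.9397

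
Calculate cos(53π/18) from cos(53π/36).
cos(53π/18) = cos²53π/36 - sin²53π/36 = -0.9848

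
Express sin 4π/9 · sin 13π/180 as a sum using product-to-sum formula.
sin 4π/9 sin 13π/180 = (1/2)[cos(4π/9-13π/180) - cos(4π/9+13π/180)]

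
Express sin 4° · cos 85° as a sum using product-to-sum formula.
sin 4° cos 85° = (1/2)[sin(4°+85°) + sin(4°-85°)]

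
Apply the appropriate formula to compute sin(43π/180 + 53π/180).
sin(43π/180 + 53π/180) = sin 43π/180 cos 53π/180 + cos 43π/180 sin 53π/180 = 0.9945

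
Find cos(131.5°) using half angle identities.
cos(131.5°) = -√((1 + cos 263°)/2) = -0.6626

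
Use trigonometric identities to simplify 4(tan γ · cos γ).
4(tan γ · cos γ) = 4(sin γ) (using Quotient identity)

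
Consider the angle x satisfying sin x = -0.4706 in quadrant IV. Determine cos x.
cos x = √(1 - sin²x) = 0.8823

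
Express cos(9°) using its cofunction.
cos(9°) = sin(90° - 9°) = sin(81°)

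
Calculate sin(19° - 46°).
sin(19° - 46°) = sin 19° cos 46° - cos 19° sin 46° = -0.454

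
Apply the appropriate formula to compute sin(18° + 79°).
sin(18° + 79°) = sin 18° cos 79° + cos 18° sin 79° = 0.9925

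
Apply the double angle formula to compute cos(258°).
cos(258°) = cos²129° - sin²129° = -0.2079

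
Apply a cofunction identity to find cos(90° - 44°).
cos(90° - 44°) = sin(44°) = 0.6947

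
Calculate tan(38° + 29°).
tan(38° + 29°) = (tan 38° + tan 29°)/(1 - tan 38° tan 29°) = 2.356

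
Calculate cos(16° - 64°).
cos(16° - 64°) = cos 16° cos 64° + sin 16° sin 64° = 0.6691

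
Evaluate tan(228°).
tan(228°) = 1.111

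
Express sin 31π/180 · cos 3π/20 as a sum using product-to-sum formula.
sin 31π/180 cos 3π/20 = (1/2)[sin(31π/180+3π/20) + sin(31π/180-3π/20)]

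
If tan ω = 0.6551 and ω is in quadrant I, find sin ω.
sin ω = 0.548 (using tan²ω + 1 = sec²ω)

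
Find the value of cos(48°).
cos(48°) = 0.6691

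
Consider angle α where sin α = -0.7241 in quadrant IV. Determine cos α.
cos α = √(1 - sin²α) = 0.6897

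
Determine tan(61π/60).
tan(61π/60) = 0.05241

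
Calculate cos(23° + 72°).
cos(23° + 72°) = cos 23° cos 72° - sin 23° sin 72° = -0.08716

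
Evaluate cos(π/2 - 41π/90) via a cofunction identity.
cos(π/2 - 41π/90) = sin(41π/90) = 0.9903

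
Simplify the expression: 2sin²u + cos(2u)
2sin²u + cos(2u) = 1 (using Double angle)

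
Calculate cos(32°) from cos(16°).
cos(32°) = 2cos²16° - 1 = 0.848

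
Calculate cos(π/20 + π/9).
cos(π/20 + π/9) = cos π/20 cos π/9 - sin π/20 sin π/9 = 0.8746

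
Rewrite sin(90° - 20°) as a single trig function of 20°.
sin(90° - 20°) = cos(20°)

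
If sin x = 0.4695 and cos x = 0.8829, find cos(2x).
cos(2x) = cos²x - sin²x = 0.5591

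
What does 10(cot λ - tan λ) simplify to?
10(cot λ - tan λ) = 10(2 cot(2λ)) (using Double angle)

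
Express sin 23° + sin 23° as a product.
sin 23° + sin 23° = 2 sin(23°) cos(0°)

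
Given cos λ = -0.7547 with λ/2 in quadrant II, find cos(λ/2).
cos(λ/2) = ±√((1 + cos λ)/2); negative since λ/2 ∈ QII, so cos(λ/2) = -0.3502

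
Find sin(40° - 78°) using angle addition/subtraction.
sin(40° - 78°) = sin 40° cos 78° - cos 40° sin 78° = -0.6157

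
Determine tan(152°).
tan(152°) = -0.5317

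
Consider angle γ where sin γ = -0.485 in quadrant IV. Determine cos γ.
cos γ = √(1 - sin²γ) = 0.8745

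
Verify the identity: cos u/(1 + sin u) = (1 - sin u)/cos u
RHS = (1 - sin u)(1 + sin u) / (cos u(1 + sin u)) = (1 - sin²u) / (cos u(1 + sin u)) = cos²u / (cos u(1 + sin u)) = cos u/(1 + sin u) = LHS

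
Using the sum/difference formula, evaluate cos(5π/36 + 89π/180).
cos(5π/36 + 89π/180) = cos 5π/36 cos 89π/180 - sin 5π/36 sin 89π/180 = -0.4067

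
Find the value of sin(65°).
sin(65°) = 0.9063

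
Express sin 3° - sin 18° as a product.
sin 3° - sin 18° = 2 cos(10.5°) sin(-7.5°)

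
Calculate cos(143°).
cos(143°) = -0.7986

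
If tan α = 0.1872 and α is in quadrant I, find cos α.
cos α = 0.9829 (using tan²α + 1 = sec²α)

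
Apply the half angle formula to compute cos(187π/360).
cos(187π/360) = -√((1 + cos 187π/180)/2) = -0.06105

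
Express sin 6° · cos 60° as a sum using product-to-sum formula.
sin 6° cos 60° = (1/2)[sin(6°+60°) + sin(6°-60°)]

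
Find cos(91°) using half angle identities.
cos(91°) = -√((1 + cos 182°)/2) = -0.01745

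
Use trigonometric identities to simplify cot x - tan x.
cot x - tan x = 2 cot(2x) (using Double angle)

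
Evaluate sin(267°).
sin(267°) = -0.9986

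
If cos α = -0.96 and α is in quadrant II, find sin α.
sin α = 0.28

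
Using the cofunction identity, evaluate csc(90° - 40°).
csc(90° - 40°) = sec(40°) = 1.305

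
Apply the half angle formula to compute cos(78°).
cos(78°) = √((1 + cos 156°)/2) = 0.2079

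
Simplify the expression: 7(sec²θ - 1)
7(sec²θ - 1) = 7(tan²θ) (using Pythagorean identity)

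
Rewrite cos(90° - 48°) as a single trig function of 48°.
cos(90° - 48°) = sin(48°)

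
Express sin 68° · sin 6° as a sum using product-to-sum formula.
sin 68° sin 6° = (1/2)[cos(68°-6°) - cos(68°+6°)]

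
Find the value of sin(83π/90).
sin(83π/90) = 0.2419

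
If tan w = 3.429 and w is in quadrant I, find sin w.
sin w = 0.96 (using tan²w + 1 = sec²w)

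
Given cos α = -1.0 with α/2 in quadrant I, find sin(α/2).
sin(α/2) = ±√((1 - cos α)/2); positive since α/2 ∈ QI, so sin(α/2) = 1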